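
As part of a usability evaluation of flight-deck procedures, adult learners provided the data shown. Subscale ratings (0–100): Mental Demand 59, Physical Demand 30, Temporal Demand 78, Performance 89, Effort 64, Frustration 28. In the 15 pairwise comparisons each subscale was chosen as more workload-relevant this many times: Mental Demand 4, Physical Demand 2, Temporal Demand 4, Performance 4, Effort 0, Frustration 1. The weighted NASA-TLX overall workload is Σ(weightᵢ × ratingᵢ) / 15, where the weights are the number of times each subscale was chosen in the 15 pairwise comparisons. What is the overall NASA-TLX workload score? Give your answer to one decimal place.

The tallies are the weights (they sum to 15).
Weighted sum = 4·59 + 2·30 + 4·78 + 4·89 + 0·64 + 1·28
            = 236 + 60 + 312 + 356 + 0 + 28 = 992.
Overall workload = 992 / 15 = 66.1333 ≈ 66.1.

66.1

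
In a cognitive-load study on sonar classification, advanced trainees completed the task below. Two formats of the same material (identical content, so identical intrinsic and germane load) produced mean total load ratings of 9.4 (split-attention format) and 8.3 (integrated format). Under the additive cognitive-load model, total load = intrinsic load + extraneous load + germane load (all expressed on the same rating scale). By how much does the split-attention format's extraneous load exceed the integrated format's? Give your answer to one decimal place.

1.1

Intrinsic and germane load are equal across formats, so the difference in total load equals the difference in extraneous load.
Extraneous-load difference = 9.4 − 8.3 = 1.1.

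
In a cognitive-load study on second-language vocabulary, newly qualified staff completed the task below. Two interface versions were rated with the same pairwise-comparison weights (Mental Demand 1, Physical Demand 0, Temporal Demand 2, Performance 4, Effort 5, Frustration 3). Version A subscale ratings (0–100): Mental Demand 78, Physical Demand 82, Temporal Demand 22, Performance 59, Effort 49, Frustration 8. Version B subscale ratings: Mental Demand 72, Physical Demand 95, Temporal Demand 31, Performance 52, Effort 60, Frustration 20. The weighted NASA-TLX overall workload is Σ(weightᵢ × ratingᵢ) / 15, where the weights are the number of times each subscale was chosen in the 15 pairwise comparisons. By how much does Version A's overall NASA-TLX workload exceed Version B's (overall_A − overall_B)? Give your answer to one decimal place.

-5.0

Version A weighted sum = 1·78 + 0·82 + 2·22 + 4·59 + 5·49 + 3·8 = 78 + 0 + 44 + 236 + 245 + 24 = 627; overall_A = 627/15 = 41.8000.
Version B weighted sum = 1·72 + 0·95 + 2·31 + 4·52 + 5·60 + 3·20 = 72 + 0 + 62 + 208 + 300 + 60 = 702; overall_B = 702/15 = 46.8000.
Difference = 41.8000 − 46.8000 = -5.0000 ≈ -5.0.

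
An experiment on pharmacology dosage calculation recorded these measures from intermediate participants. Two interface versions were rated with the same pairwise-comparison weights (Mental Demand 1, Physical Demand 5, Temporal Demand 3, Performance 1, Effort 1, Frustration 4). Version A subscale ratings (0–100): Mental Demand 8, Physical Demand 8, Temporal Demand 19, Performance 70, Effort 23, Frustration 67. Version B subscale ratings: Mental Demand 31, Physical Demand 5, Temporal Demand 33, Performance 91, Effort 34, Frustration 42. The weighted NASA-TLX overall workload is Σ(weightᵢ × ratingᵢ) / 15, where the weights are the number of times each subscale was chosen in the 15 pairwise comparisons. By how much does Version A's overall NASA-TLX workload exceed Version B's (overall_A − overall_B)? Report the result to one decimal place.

Version A weighted sum = 1·8 + 5·8 + 3·19 + 1·70 + 1·23 + 4·67 = 8 + 40 + 57 + 70 + 23 + 268 = 466; overall_A = 466/15 = 31.0667.
Version B weighted sum = 1·31 + 5·5 + 3·33 + 1·91 + 1·34 + 4·42 = 31 + 25 + 99 + 91 + 34 + 168 = 448; overall_B = 448/15 = 29.8667.
Difference = 31.0667 − 29.8667 = 1.2000 ≈ 1.2.

1.2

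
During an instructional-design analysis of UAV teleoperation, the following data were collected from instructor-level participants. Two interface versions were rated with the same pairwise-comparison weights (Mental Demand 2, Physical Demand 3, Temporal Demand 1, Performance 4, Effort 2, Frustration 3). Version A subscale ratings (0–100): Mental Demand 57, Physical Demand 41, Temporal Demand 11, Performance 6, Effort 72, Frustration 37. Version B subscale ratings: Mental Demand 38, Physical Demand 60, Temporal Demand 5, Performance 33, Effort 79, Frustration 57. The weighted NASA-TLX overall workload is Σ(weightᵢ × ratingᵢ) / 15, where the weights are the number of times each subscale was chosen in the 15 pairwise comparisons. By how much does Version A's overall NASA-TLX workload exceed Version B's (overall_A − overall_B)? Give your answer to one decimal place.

Version A weighted sum = 2·57 + 3·41 + 1·11 + 4·6 + 2·72 + 3·37 = 114 + 123 + 11 + 24 + 144 + 111 = 527; overall_A = 527/15 = 35.1333.
Version B weighted sum = 2·38 + 3·60 + 1·5 + 4·33 + 2·79 + 3·57 = 76 + 180 + 5 + 132 + 158 + 171 = 722; overall_B = 722/15 = 48.1333.
Difference = 35.1333 − 48.1333 = -13.0000 ≈ -13.0.

-13.0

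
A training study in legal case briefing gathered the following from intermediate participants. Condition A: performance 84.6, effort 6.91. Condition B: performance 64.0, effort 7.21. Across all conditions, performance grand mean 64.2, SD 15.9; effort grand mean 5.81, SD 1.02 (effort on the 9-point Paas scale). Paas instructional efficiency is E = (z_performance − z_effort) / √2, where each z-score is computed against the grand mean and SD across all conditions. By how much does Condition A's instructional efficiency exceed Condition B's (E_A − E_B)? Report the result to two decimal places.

1.12

Condition A: z_P = (84.6 − 64.2)/15.9 = 1.2830; z_E = (6.91 − 5.81)/1.02 = 1.0784; E_A = (1.2830 − 1.0784)/√2 = 0.1447.
Condition B: z_P = (64.0 − 64.2)/15.9 = -0.0126; z_E = (7.21 − 5.81)/1.02 = 1.3725; E_B = (-0.0126 − 1.3725)/√2 = -0.9794.
E_A − E_B = 0.1447 − (-0.9794) = 1.1241 ≈ 1.12.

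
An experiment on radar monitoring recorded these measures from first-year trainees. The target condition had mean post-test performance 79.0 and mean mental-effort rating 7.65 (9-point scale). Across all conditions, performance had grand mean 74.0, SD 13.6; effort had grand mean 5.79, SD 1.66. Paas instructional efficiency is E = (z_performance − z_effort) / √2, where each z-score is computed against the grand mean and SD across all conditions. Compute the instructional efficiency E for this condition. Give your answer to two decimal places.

-0.53

z_performance = (79.0 − 74.0) / 13.6 = 5.0000 / 13.6 = 0.3676.
z_effort = (7.65 − 5.79) / 1.66 = 1.8600 / 1.66 = 1.1205.
z_P − z_E = 0.3676 − 1.1205 = -0.7529.
E = -0.7529 / √2 = -0.7529 / 1.41421 = -0.5324 ≈ -0.53.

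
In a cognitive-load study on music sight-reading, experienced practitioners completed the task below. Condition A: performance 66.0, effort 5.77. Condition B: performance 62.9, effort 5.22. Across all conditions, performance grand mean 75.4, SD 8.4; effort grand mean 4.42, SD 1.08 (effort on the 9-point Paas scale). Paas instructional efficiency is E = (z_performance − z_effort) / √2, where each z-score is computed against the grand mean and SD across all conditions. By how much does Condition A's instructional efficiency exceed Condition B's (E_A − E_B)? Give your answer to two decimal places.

-0.10

Condition A: z_P = (66.0 − 75.4)/8.4 = -1.1190; z_E = (5.77 − 4.42)/1.08 = 1.2500; E_A = (-1.1190 − 1.2500)/√2 = -1.6751.
Condition B: z_P = (62.9 − 75.4)/8.4 = -1.4881; z_E = (5.22 − 4.42)/1.08 = 0.7407; E_B = (-1.4881 − 0.7407)/√2 = -1.5760.
E_A − E_B = -1.6751 − (-1.5760) = -0.0991 ≈ -0.10.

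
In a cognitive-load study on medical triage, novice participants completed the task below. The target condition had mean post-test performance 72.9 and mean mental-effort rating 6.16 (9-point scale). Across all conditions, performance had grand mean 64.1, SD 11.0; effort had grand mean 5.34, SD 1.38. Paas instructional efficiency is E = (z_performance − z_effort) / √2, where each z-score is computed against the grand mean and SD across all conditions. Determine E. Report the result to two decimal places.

0.15

z_performance = (72.9 − 64.1) / 11.0 = 8.8000 / 11.0 = 0.8000.
z_effort = (6.16 − 5.34) / 1.38 = 0.8200 / 1.38 = 0.5942.
z_P − z_E = 0.8000 − 0.5942 = 0.2058.
E = 0.2058 / √2 = 0.2058 / 1.41421 = 0.1455 ≈ 0.15.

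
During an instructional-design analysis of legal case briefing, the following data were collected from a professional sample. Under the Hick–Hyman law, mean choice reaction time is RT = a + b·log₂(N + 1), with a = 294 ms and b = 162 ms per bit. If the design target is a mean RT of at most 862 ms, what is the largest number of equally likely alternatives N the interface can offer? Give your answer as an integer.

10

Set 294 + 162·log₂(N + 1) ≤ 862.
log₂(N + 1) ≤ (862 − 294) / 162 = 3.5062.
N + 1 ≤ 2^3.5062 = 11.3624.
N ≤ 10.3624, so the largest integer N is 10.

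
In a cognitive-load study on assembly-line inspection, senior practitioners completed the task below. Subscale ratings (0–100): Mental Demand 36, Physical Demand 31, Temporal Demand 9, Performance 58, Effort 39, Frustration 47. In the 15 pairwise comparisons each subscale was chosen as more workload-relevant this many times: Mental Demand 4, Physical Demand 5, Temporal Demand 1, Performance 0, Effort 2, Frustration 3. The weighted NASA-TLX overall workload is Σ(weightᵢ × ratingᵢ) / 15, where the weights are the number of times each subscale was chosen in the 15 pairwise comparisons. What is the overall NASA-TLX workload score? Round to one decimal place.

The tallies are the weights (they sum to 15).
Weighted sum = 4·36 + 5·31 + 1·9 + 0·58 + 2·39 + 3·47
            = 144 + 155 + 9 + 0 + 78 + 141 = 527.
Overall workload = 527 / 15 = 35.1333 ≈ 35.1.

35.1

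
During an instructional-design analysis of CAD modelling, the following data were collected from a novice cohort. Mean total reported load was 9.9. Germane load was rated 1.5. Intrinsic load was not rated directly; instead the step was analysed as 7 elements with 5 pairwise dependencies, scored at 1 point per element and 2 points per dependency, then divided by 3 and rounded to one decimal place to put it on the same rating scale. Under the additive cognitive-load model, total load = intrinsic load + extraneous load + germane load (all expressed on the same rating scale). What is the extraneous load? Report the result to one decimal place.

Intrinsic (element-interactivity): (7 × 1 + 5 × 2) / 3 = 17 / 3 = 5.6667 → 5.7.
extraneous load = total − intrinsic − germane
             = 9.9 − 5.7 − 1.5 = 2.7.

2.7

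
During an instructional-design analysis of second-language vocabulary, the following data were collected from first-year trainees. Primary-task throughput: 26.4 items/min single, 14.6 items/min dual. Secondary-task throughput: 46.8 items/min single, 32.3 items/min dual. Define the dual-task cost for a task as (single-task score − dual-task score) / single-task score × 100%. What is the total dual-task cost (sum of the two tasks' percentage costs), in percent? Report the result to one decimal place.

Primary cost = (26.4 − 14.6) / 26.4 × 100% = 44.6970%.
Secondary cost = (46.8 − 32.3) / 46.8 × 100% = 30.9829%.
Total = 44.6970% + 30.9829% = 75.6799% ≈ 75.7%.

75.7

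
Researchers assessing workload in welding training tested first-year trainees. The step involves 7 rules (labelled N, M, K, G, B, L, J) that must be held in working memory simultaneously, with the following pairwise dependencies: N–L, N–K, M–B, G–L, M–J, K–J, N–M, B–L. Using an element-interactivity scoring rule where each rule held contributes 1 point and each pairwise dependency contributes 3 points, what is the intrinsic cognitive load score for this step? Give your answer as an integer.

31

Count of rules held simultaneously: 7.
Count of pairwise dependencies listed: 8.
Element contribution: 7 × 1 = 7.
Interaction contribution: 8 × 3 = 24.
Intrinsic load = 7 + 24 = 31.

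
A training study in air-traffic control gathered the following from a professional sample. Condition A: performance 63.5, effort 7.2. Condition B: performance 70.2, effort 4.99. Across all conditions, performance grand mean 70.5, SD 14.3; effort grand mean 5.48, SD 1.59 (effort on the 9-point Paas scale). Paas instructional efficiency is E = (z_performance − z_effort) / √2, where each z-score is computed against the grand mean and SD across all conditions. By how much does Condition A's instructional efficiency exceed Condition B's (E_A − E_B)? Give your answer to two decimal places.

Condition A: z_P = (63.5 − 70.5)/14.3 = -0.4895; z_E = (7.2 − 5.48)/1.59 = 1.0818; E_A = (-0.4895 − 1.0818)/√2 = -1.1111.
Condition B: z_P = (70.2 − 70.5)/14.3 = -0.0210; z_E = (4.99 − 5.48)/1.59 = -0.3082; E_B = (-0.0210 − (-0.3082))/√2 = 0.2031.
E_A − E_B = -1.1111 − 0.2031 = -1.3142 ≈ -1.31.

-1.31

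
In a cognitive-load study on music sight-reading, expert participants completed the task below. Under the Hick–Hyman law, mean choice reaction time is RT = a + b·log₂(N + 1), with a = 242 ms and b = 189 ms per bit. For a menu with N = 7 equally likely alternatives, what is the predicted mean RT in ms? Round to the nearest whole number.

log₂(7 + 1) = log₂(8) = 3.0000.
RT = 242 + 189 × 3.0000 = 242 + 567.0000 = 809.0000 ms.
≈ 809 ms.

809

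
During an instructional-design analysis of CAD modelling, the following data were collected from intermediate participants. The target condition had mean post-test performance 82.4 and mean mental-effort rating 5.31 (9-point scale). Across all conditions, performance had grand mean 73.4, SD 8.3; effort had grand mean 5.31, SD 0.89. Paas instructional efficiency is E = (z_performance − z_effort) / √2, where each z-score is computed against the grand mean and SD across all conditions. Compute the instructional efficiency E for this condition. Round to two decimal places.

0.77

z_performance = (82.4 − 73.4) / 8.3 = 9.0000 / 8.3 = 1.0843.
z_effort = (5.31 − 5.31) / 0.89 = 0.0000 / 0.89 = 0.0000.
z_P − z_E = 1.0843 − 0.0000 = 1.0843.
E = 1.0843 / √2 = 1.0843 / 1.41421 = 0.7667 ≈ 0.77.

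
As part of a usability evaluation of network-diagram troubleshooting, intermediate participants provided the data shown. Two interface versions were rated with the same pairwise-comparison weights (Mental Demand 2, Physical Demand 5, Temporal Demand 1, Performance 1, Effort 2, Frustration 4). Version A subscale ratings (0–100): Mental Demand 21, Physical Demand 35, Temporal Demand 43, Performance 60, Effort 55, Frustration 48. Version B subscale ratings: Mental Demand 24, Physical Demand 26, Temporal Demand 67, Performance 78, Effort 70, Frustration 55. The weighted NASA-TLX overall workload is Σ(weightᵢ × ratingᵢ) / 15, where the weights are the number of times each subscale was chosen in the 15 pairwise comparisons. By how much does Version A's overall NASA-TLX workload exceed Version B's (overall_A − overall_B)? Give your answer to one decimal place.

Version A weighted sum = 2·21 + 5·35 + 1·43 + 1·60 + 2·55 + 4·48 = 42 + 175 + 43 + 60 + 110 + 192 = 622; overall_A = 622/15 = 41.4667.
Version B weighted sum = 2·24 + 5·26 + 1·67 + 1·78 + 2·70 + 4·55 = 48 + 130 + 67 + 78 + 140 + 220 = 683; overall_B = 683/15 = 45.5333.
Difference = 41.4667 − 45.5333 = -4.0666 ≈ -4.1.

-4.1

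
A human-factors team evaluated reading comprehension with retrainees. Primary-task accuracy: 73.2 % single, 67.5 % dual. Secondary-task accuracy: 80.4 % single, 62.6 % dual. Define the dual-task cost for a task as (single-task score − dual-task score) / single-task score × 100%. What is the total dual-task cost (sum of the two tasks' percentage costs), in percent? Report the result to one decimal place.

Primary cost = (73.2 − 67.5) / 73.2 × 100% = 7.7869%.
Secondary cost = (80.4 − 62.6) / 80.4 × 100% = 22.1393%.
Total = 7.7869% + 22.1393% = 29.9262% ≈ 29.9%.

29.9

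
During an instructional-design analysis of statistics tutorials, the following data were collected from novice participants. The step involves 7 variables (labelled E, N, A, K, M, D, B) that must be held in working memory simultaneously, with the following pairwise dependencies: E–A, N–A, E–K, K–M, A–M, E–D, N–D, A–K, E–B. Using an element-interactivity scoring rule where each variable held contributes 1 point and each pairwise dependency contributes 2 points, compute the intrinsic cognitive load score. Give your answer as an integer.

Count of variables held simultaneously: 7.
Count of pairwise dependencies listed: 9.
Element contribution: 7 × 1 = 7.
Interaction contribution: 9 × 2 = 18.
Intrinsic load = 7 + 18 = 25.

25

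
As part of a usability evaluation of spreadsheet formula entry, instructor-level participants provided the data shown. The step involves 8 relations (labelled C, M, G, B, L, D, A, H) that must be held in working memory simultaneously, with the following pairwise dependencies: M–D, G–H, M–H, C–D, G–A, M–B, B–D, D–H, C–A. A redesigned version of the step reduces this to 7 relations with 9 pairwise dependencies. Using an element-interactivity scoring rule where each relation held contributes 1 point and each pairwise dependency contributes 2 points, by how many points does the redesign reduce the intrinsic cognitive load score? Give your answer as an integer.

Original: 8 × 1 + 9 × 2 = 8 + 18 = 26.
Redesigned: 7 × 1 + 9 × 2 = 7 + 18 = 25.
Reduction = 26 − 25 = 1.

1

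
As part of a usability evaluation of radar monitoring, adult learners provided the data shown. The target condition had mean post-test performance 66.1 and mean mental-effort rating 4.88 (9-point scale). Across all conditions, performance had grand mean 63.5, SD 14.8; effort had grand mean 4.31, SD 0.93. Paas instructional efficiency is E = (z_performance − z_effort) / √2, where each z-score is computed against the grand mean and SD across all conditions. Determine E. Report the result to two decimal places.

z_performance = (66.1 − 63.5) / 14.8 = 2.6000 / 14.8 = 0.1757.
z_effort = (4.88 − 4.31) / 0.93 = 0.5700 / 0.93 = 0.6129.
z_P − z_E = 0.1757 − 0.6129 = -0.4372.
E = -0.4372 / √2 = -0.4372 / 1.41421 = -0.3091 ≈ -0.31.

-0.31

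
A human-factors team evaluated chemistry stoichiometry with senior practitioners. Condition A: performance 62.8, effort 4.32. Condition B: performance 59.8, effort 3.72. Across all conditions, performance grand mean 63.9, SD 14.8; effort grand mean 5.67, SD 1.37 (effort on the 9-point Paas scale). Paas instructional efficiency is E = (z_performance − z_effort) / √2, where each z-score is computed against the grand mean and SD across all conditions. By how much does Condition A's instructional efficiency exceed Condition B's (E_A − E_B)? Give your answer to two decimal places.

-0.17

Condition A: z_P = (62.8 − 63.9)/14.8 = -0.0743; z_E = (4.32 − 5.67)/1.37 = -0.9854; E_A = (-0.0743 − (-0.9854))/√2 = 0.6442.
Condition B: z_P = (59.8 − 63.9)/14.8 = -0.2770; z_E = (3.72 − 5.67)/1.37 = -1.4234; E_B = (-0.2770 − (-1.4234))/√2 = 0.8106.
E_A − E_B = 0.6442 − 0.8106 = -0.1664 ≈ -0.17.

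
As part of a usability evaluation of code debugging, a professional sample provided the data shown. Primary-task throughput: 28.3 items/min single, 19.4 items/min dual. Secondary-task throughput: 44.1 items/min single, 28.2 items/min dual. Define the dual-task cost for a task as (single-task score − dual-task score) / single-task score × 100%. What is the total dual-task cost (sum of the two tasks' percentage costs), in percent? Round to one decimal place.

Primary cost = (28.3 − 19.4) / 28.3 × 100% = 31.4488%.
Secondary cost = (44.1 − 28.2) / 44.1 × 100% = 36.0544%.
Total = 31.4488% + 36.0544% = 67.5032% ≈ 67.5%.

67.5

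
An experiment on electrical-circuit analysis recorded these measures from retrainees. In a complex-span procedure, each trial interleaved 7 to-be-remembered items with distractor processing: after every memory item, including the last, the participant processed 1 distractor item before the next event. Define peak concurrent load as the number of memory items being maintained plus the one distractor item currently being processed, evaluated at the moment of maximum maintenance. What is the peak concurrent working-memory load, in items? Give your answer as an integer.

Maintenance is greatest during the distractor(s) after memory item 7: all 7 memory items are being held.
One distractor item is concurrently being processed.
Peak concurrent load = 7 + 1 = 8 items.

8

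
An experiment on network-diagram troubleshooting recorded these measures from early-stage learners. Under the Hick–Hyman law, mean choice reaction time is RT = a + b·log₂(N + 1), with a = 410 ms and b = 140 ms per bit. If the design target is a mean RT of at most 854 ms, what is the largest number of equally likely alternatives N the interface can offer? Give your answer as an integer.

Set 410 + 140·log₂(N + 1) ≤ 854.
log₂(N + 1) ≤ (854 − 410) / 140 = 3.1714.
N + 1 ≤ 2^3.1714 = 9.0092.
N ≤ 8.0092, so the largest integer N is 8.

8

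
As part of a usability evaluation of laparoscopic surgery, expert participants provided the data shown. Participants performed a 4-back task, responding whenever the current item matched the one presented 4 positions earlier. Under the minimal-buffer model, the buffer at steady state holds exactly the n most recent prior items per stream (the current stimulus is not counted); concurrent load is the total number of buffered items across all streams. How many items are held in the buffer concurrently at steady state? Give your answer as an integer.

4

The buffer holds the 4 most recent prior items.
Steady-state concurrent load = 4 items.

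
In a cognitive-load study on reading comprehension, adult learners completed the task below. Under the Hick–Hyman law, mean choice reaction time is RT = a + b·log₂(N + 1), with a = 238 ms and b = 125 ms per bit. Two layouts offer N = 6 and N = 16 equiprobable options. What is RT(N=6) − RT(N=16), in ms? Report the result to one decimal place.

RT(6) = 238 + 125·log₂(7) = 238 + 125·2.8074 = 588.9250 ms.
RT(16) = 238 + 125·log₂(17) = 238 + 125·4.0875 = 748.9375 ms.
Difference = 588.9250 − 748.9375 = -160.0125 ≈ -160.0 ms.

-160.0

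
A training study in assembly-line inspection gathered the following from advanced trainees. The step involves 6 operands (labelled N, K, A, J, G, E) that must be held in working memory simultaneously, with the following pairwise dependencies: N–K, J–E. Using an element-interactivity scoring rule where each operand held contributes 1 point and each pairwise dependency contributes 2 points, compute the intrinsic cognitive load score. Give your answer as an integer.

Count of operands held simultaneously: 6.
Count of pairwise dependencies listed: 2.
Element contribution: 6 × 1 = 6.
Interaction contribution: 2 × 2 = 4.
Intrinsic load = 6 + 4 = 10.

10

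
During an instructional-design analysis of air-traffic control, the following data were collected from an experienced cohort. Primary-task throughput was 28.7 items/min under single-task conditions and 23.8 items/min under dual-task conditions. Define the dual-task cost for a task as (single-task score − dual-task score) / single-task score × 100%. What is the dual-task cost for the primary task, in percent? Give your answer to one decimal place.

Cost = (28.7 − 23.8) / 28.7 × 100%
     = 4.9000 / 28.7 × 100% = 17.0732%.
≈ 17.1%.

17.1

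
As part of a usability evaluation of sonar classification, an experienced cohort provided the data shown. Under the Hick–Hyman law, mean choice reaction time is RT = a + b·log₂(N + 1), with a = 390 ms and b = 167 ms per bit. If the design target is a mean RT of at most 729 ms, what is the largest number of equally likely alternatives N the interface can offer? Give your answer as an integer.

3

Set 390 + 167·log₂(N + 1) ≤ 729.
log₂(N + 1) ≤ (729 − 390) / 167 = 2.0299.
N + 1 ≤ 2^2.0299 = 4.0838.
N ≤ 3.0838, so the largest integer N is 3.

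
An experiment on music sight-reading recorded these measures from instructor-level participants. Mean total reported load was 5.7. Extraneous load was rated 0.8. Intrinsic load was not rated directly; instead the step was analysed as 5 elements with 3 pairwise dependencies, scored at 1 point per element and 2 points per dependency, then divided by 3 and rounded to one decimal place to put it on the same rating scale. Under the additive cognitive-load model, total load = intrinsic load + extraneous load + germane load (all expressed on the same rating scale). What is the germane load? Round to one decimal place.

1.2

Intrinsic (element-interactivity): (5 × 1 + 3 × 2) / 3 = 11 / 3 = 3.6667 → 3.7.
germane load = total − intrinsic − extraneous
             = 5.7 − 3.7 − 0.8 = 1.2.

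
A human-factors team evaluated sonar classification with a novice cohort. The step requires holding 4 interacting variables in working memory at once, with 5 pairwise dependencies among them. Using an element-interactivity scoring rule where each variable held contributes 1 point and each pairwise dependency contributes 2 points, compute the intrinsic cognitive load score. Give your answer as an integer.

Element contribution: 4 × 1 = 4.
Interaction contribution: 5 × 2 = 10.
Intrinsic load = 4 + 10 = 14.

14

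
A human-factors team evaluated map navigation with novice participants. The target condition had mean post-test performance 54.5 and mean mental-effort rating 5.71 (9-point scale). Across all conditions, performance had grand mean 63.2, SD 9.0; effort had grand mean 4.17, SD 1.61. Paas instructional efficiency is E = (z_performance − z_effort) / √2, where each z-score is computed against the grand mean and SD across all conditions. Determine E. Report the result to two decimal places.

z_performance = (54.5 − 63.2) / 9.0 = -8.7000 / 9.0 = -0.9667.
z_effort = (5.71 − 4.17) / 1.61 = 1.5400 / 1.61 = 0.9565.
z_P − z_E = -0.9667 − 0.9565 = -1.9232.
E = -1.9232 / √2 = -1.9232 / 1.41421 = -1.3599 ≈ -1.36.

-1.36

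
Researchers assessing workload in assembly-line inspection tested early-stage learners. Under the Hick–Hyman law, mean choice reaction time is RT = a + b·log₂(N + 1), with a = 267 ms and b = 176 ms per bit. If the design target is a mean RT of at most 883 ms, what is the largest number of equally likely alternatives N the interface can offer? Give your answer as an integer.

10

Set 267 + 176·log₂(N + 1) ≤ 883.
log₂(N + 1) ≤ (883 − 267) / 176 = 3.5000.
N + 1 ≤ 2^3.5000 = 11.3137.
N ≤ 10.3137, so the largest integer N is 10.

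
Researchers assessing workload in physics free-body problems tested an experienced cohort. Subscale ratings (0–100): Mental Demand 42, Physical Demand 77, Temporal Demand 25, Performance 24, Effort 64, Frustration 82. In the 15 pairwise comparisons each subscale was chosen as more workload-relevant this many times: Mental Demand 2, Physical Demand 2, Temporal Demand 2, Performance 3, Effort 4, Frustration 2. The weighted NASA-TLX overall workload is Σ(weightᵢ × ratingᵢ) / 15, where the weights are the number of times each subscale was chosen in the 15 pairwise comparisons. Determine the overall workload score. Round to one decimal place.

52.0

The tallies are the weights (they sum to 15).
Weighted sum = 2·42 + 2·77 + 2·25 + 3·24 + 4·64 + 2·82
            = 84 + 154 + 50 + 72 + 256 + 164 = 780.
Overall workload = 780 / 15 = 52.0000 ≈ 52.0.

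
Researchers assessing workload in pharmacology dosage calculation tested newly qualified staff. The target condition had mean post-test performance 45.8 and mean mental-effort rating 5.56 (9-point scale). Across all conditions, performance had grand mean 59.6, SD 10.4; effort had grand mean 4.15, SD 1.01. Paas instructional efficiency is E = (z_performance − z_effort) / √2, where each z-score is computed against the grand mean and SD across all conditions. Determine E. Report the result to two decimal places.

z_performance = (45.8 − 59.6) / 10.4 = -13.8000 / 10.4 = -1.3269.
z_effort = (5.56 − 4.15) / 1.01 = 1.4100 / 1.01 = 1.3960.
z_P − z_E = -1.3269 − 1.3960 = -2.7229.
E = -2.7229 / √2 = -2.7229 / 1.41421 = -1.9254 ≈ -1.93.

-1.93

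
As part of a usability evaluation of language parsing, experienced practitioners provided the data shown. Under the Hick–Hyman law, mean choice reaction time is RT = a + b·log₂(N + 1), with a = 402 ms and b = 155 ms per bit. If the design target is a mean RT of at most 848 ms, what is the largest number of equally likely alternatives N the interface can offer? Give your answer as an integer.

Set 402 + 155·log₂(N + 1) ≤ 848.
log₂(N + 1) ≤ (848 − 402) / 155 = 2.8774.
N + 1 ≤ 2^2.8774 = 7.3482.
N ≤ 6.3482, so the largest integer N is 6.

6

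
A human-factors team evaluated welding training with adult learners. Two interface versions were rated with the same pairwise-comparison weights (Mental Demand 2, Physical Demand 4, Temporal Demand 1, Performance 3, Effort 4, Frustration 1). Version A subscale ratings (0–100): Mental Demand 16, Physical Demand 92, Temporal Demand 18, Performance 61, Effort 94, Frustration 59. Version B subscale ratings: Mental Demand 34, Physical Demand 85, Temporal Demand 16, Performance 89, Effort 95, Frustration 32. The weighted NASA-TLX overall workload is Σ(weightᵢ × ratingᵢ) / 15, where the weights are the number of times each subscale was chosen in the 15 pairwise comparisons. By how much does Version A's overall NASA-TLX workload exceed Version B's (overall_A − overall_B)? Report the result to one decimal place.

-4.5

Version A weighted sum = 2·16 + 4·92 + 1·18 + 3·61 + 4·94 + 1·59 = 32 + 368 + 18 + 183 + 376 + 59 = 1036; overall_A = 1036/15 = 69.0667.
Version B weighted sum = 2·34 + 4·85 + 1·16 + 3·89 + 4·95 + 1·32 = 68 + 340 + 16 + 267 + 380 + 32 = 1103; overall_B = 1103/15 = 73.5333.
Difference = 69.0667 − 73.5333 = -4.4666 ≈ -4.5.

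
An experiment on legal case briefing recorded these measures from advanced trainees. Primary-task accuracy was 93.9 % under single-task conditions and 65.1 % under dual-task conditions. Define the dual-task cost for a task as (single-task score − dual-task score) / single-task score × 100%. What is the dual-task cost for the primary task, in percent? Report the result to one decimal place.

Cost = (93.9 − 65.1) / 93.9 × 100%
     = 28.8000 / 93.9 × 100% = 30.6709%.
≈ 30.7%.

30.7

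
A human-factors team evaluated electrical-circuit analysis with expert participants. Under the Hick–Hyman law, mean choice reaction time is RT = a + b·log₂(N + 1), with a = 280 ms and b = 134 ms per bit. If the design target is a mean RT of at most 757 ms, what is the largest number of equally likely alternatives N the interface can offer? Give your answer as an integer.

10

Set 280 + 134·log₂(N + 1) ≤ 757.
log₂(N + 1) ≤ (757 − 280) / 134 = 3.5597.
N + 1 ≤ 2^3.5597 = 11.7917.
N ≤ 10.7917, so the largest integer N is 10.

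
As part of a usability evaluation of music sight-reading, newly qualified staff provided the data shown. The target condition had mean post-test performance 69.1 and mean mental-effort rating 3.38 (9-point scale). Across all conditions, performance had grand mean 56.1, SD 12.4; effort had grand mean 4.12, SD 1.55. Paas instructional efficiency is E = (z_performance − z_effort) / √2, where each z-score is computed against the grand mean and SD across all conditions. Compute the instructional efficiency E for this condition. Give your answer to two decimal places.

z_performance = (69.1 − 56.1) / 12.4 = 13.0000 / 12.4 = 1.0484.
z_effort = (3.38 − 4.12) / 1.55 = -0.7400 / 1.55 = -0.4774.
z_P − z_E = 1.0484 − (-0.4774) = 1.5258.
E = 1.5258 / √2 = 1.5258 / 1.41421 = 1.0789 ≈ 1.08.

1.08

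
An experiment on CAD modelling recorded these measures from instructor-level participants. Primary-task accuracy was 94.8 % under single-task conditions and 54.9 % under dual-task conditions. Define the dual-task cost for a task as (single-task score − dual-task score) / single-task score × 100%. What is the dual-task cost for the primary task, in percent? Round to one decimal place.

Cost = (94.8 − 54.9) / 94.8 × 100%
     = 39.9000 / 94.8 × 100% = 42.0886%.
≈ 42.1%.

42.1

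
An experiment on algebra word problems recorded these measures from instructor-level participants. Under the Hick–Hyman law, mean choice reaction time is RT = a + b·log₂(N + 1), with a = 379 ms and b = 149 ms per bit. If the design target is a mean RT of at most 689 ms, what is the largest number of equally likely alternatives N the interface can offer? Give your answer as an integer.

Set 379 + 149·log₂(N + 1) ≤ 689.
log₂(N + 1) ≤ (689 − 379) / 149 = 2.0805.
N + 1 ≤ 2^2.0805 = 4.2295.
N ≤ 3.2295, so the largest integer N is 3.

3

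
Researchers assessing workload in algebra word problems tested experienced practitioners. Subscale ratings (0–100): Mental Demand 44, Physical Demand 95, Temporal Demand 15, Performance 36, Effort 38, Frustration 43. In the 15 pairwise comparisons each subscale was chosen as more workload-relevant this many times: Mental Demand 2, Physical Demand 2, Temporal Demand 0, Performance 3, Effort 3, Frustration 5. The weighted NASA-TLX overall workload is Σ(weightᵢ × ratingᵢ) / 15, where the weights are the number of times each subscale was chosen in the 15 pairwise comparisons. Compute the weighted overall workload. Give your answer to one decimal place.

47.7

The tallies are the weights (they sum to 15).
Weighted sum = 2·44 + 2·95 + 0·15 + 3·36 + 3·38 + 5·43
            = 88 + 190 + 0 + 108 + 114 + 215 = 715.
Overall workload = 715 / 15 = 47.6667 ≈ 47.7.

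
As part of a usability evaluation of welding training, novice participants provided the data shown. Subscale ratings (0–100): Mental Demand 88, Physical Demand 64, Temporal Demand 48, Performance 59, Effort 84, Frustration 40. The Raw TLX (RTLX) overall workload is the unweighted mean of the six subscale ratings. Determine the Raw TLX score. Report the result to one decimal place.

63.8

Sum of ratings = 88 + 64 + 48 + 59 + 84 + 40 = 383.
RTLX = 383 / 6 = 63.8333 ≈ 63.8.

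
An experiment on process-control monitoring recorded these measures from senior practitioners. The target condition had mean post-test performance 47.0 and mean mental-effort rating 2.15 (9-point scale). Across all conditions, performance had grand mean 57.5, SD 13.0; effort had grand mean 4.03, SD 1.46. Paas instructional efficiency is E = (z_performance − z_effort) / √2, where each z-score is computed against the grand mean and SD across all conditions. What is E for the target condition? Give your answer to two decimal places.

0.34

z_performance = (47.0 − 57.5) / 13.0 = -10.5000 / 13.0 = -0.8077.
z_effort = (2.15 − 4.03) / 1.46 = -1.8800 / 1.46 = -1.2877.
z_P − z_E = -0.8077 − (-1.2877) = 0.4800.
E = 0.4800 / √2 = 0.4800 / 1.41421 = 0.3394 ≈ 0.34.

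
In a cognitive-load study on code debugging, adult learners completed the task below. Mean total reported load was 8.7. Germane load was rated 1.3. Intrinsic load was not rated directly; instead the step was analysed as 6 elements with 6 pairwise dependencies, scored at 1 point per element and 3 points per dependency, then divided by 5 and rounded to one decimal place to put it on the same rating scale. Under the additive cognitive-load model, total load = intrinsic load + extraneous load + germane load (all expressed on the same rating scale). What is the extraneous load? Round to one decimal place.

Intrinsic (element-interactivity): (6 × 1 + 6 × 3) / 5 = 24 / 5 = 4.8000 → 4.8.
extraneous load = total − intrinsic − germane
             = 8.7 − 4.8 − 1.3 = 2.6.

2.6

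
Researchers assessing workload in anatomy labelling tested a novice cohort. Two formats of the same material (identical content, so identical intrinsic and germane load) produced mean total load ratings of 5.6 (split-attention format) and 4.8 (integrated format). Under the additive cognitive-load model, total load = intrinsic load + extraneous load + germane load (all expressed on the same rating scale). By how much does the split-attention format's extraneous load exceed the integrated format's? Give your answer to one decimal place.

0.8

Intrinsic and germane load are equal across formats, so the difference in total load equals the difference in extraneous load.
Extraneous-load difference = 5.6 − 4.8 = 0.8.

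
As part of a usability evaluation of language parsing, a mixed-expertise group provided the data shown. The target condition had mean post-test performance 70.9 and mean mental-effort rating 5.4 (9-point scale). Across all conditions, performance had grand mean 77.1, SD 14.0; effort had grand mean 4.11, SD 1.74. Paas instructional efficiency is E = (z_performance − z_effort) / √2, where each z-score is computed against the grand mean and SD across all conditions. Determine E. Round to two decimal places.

z_performance = (70.9 − 77.1) / 14.0 = -6.2000 / 14.0 = -0.4429.
z_effort = (5.4 − 4.11) / 1.74 = 1.2900 / 1.74 = 0.7414.
z_P − z_E = -0.4429 − 0.7414 = -1.1843.
E = -1.1843 / √2 = -1.1843 / 1.41421 = -0.8374 ≈ -0.84.

-0.84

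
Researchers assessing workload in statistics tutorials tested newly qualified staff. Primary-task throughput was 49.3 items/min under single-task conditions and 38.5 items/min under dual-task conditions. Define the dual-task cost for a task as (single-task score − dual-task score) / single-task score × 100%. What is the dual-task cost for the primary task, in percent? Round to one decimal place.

Cost = (49.3 − 38.5) / 49.3 × 100%
     = 10.8000 / 49.3 × 100% = 21.9067%.
≈ 21.9%.

21.9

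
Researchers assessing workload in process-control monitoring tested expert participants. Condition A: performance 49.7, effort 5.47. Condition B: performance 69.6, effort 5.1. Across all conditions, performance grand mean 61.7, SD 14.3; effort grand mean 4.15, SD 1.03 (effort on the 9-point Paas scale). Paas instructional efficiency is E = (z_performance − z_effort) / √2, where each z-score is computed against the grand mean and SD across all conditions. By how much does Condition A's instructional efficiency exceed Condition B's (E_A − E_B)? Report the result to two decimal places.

-1.24

Condition A: z_P = (49.7 − 61.7)/14.3 = -0.8392; z_E = (5.47 − 4.15)/1.03 = 1.2816; E_A = (-0.8392 − 1.2816)/√2 = -1.4996.
Condition B: z_P = (69.6 − 61.7)/14.3 = 0.5524; z_E = (5.1 − 4.15)/1.03 = 0.9223; E_B = (0.5524 − 0.9223)/√2 = -0.2616.
E_A − E_B = -1.4996 − (-0.2616) = -1.2380 ≈ -1.24.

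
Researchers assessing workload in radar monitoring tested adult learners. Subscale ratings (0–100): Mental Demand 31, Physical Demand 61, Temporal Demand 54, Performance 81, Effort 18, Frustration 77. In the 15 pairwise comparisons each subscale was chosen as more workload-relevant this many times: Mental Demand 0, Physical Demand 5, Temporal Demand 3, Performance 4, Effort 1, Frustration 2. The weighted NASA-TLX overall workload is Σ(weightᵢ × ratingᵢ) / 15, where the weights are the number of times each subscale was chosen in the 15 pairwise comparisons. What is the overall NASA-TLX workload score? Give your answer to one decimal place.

64.2

The tallies are the weights (they sum to 15).
Weighted sum = 0·31 + 5·61 + 3·54 + 4·81 + 1·18 + 2·77
            = 0 + 305 + 162 + 324 + 18 + 154 = 963.
Overall workload = 963 / 15 = 64.2000 ≈ 64.2.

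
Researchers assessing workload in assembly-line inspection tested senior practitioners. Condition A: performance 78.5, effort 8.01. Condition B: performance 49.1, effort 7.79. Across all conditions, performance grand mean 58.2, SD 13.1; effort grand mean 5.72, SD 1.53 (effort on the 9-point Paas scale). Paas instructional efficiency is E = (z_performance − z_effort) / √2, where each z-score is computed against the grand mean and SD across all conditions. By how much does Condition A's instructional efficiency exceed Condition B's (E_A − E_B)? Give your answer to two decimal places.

Condition A: z_P = (78.5 − 58.2)/13.1 = 1.5496; z_E = (8.01 − 5.72)/1.53 = 1.4967; E_A = (1.5496 − 1.4967)/√2 = 0.0374.
Condition B: z_P = (49.1 − 58.2)/13.1 = -0.6947; z_E = (7.79 − 5.72)/1.53 = 1.3529; E_B = (-0.6947 − 1.3529)/√2 = -1.4479.
E_A − E_B = 0.0374 − (-1.4479) = 1.4853 ≈ 1.49.

1.49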